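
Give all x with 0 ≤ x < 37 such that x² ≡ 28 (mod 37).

18, 19

37 ≡ 1 (mod 4), so we find a root by search.
Trying successive values, 18² = 324 ≡ 28 (mod 37). The other root is 37 − 18 = 19.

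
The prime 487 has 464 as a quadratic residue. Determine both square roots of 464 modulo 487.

225, 262

Since 487 ≡ 3 (mod 4), a square root of 464 is 464^((487+1)/4) = 464^122 mod 487.
Repeated squaring: 464^2≡42, 464^4≡303, 464^8≡253, 464^16≡212, 464^32≡140, 464^64≡120 (mod 487).
464^122 = 464^(64+32+16+8+2) ≡ 225 (mod 487).
Check: 225² = 50625 ≡ 464 (mod 487). The two roots are 225 and 262.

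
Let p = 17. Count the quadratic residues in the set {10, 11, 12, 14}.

0

(10/17) = -1 → non-residue.
(11/17) = -1 → non-residue.
(12/17) = -1 → non-residue.
(14/17) = -1 → non-residue.
Total quadratic residues among the 4: 0.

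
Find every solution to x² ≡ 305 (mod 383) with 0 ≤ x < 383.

125, 258

Since 383 ≡ 3 (mod 4), a square root of 305 is 305^((383+1)/4) = 305^96 mod 383.
Repeated squaring: 305^2≡339, 305^4≡21, 305^8≡58, 305^16≡300, 305^32≡378, 305^64≡25 (mod 383).
305^96 = 305^(64+32) ≡ 258 (mod 383).
Check: 258² = 66564 ≡ 305 (mod 383). The two roots are 125 and 258.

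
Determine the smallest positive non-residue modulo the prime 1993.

(2/1993) = +1, so 2 is a residue.
(3/1993) = +1, so 3 is a residue.
(4/1993) = +1, so 4 is a residue.
(5/1993) = −1, so 5 is the smallest positive non-residue mod 1993.

5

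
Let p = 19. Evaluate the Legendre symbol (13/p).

-1

Reciprocity: 13 ≡ 1 and 19 ≡ 3 (mod 4), so (13/19) = +(19/13).
Reduce top mod 13: now compute (6/13).
Pull out 2: since 13 ≡ 5 (mod 8), (2/13) = -1.
Reciprocity: 3 ≡ 3 and 13 ≡ 1 (mod 4), so (3/13) = +(13/3).
Reduce top mod 3: now compute (1/3).
Reached (1/3) = 1. Collecting the sign flips along the way, the symbol is -1.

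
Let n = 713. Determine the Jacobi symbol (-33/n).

-1

First reduce: -33 ≡ 680 (mod 713).
Pull out 2^3: since 713 ≡ 1 (mod 8), (2/713) = +1, so (2/713)^3 = +1.
Reciprocity: 85 ≡ 1 and 713 ≡ 1 (mod 4), so (85/713) = +(713/85).
Reduce top mod 85: now compute (33/85).
Reciprocity: 33 ≡ 1 and 85 ≡ 1 (mod 4), so (33/85) = +(85/33).
Reduce top mod 33: now compute (19/33).
Reciprocity: 19 ≡ 3 and 33 ≡ 1 (mod 4), so (19/33) = +(33/19).
Reduce top mod 19: now compute (14/19).
Pull out 2: since 19 ≡ 3 (mod 8), (2/19) = -1.
Reciprocity: 7 ≡ 3 and 19 ≡ 3 (mod 4), so (7/19) = −(19/7).
Reduce top mod 7: now compute (5/7).
Reciprocity: 5 ≡ 1 and 7 ≡ 3 (mod 4), so (5/7) = +(7/5).
Reduce top mod 5: now compute (2/5).
Pull out 2: since 5 ≡ 5 (mod 8), (2/5) = -1.
Reached (1/5) = 1. Collecting the sign flips along the way, the symbol is -1.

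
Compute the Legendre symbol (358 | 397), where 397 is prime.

Pull out 2: since 397 ≡ 5 (mod 8), (2/397) = -1.
Reciprocity: 179 ≡ 3 and 397 ≡ 1 (mod 4), so (179/397) = +(397/179).
Reduce top mod 179: now compute (39/179).
Reciprocity: 39 ≡ 3 and 179 ≡ 3 (mod 4), so (39/179) = −(179/39).
Reduce top mod 39: now compute (23/39).
Reciprocity: 23 ≡ 3 and 39 ≡ 3 (mod 4), so (23/39) = −(39/23).
Reduce top mod 23: now compute (16/23).
Pull out 2^4: since 23 ≡ 7 (mod 8), (2/23) = +1, so (2/23)^4 = +1.
Reached (1/23) = 1. Collecting the sign flips along the way, the symbol is -1.

-1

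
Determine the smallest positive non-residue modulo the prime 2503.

3

(2/2503) = +1, so 2 is a residue.
(3/2503) = −1, so 3 is the smallest positive non-residue mod 2503.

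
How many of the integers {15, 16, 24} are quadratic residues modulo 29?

(15/29) = -1 → non-residue.
(16/29) = +1 → QR.
(24/29) = +1 → QR.
Total quadratic residues among the 3: 2.

2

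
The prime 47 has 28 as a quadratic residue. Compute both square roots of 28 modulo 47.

Since 47 ≡ 3 (mod 4), a square root of 28 is 28^((47+1)/4) = 28^12 mod 47.
Repeated squaring: 28^2≡32, 28^4≡37, 28^8≡6 (mod 47).
28^12 = 28^(8+4) ≡ 34 (mod 47).
Check: 34² = 1156 ≡ 28 (mod 47). The two roots are 13 and 34.

13, 34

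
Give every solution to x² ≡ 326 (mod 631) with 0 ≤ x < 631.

Since 631 ≡ 3 (mod 4), a square root of 326 is 326^((631+1)/4) = 326^158 mod 631.
Repeated squaring: 326^2≡268, 326^4≡521, 326^8≡111, 326^16≡332, 326^32≡430, 326^64≡17, 326^128≡289 (mod 631).
326^158 = 326^(128+16+8+4+2) ≡ 572 (mod 631).
Check: 572² = 327184 ≡ 326 (mod 631). The two roots are 59 and 572.

59, 572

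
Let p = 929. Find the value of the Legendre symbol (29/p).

1

Euler's criterion: (29/929) ≡ 29^464 (mod 929).
29^2 ≡ 841 (mod 929)
29^4 ≡ 312 (mod 929)
29^8 ≡ 728 (mod 929)
29^16 ≡ 454 (mod 929)
29^32 ≡ 807 (mod 929)
29^64 ≡ 20 (mod 929)
29^128 ≡ 400 (mod 929)
29^256 ≡ 212 (mod 929)
29^464 = 29^(256+128+64+16) ≡ 1 (mod 929).
Result is 1, so (29/929) = 1.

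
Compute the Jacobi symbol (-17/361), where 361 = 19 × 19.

1

First reduce: -17 ≡ 344 (mod 361).
Pull out 2^3: since 361 ≡ 1 (mod 8), (2/361) = +1, so (2/361)^3 = +1.
Reciprocity: 43 ≡ 3 and 361 ≡ 1 (mod 4), so (43/361) = +(361/43).
Reduce top mod 43: now compute (17/43).
Reciprocity: 17 ≡ 1 and 43 ≡ 3 (mod 4), so (17/43) = +(43/17).
Reduce top mod 17: now compute (9/17).
Reciprocity: 9 ≡ 1 and 17 ≡ 1 (mod 4), so (9/17) = +(17/9).
Reduce top mod 9: now compute (8/9).
Pull out 2^3: since 9 ≡ 1 (mod 8), (2/9) = +1, so (2/9)^3 = +1.
Reached (1/9) = 1. Collecting the sign flips along the way, the symbol is +1.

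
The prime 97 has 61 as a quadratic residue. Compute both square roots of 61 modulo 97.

35, 62

97 ≡ 1 (mod 4), so we find a root by search.
Trying successive values, 35² = 1225 ≡ 61 (mod 97). The other root is 97 − 35 = 62.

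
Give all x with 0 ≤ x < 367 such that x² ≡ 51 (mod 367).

61, 306

Since 367 ≡ 3 (mod 4), a square root of 51 is 51^((367+1)/4) = 51^92 mod 367.
Repeated squaring: 51^2≡32, 51^4≡290, 51^8≡57, 51^16≡313, 51^32≡347, 51^64≡33 (mod 367).
51^92 = 51^(64+16+8+4) ≡ 61 (mod 367).
Check: 61² = 3721 ≡ 51 (mod 367). The two roots are 61 and 306.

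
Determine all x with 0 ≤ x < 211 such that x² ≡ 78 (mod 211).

Since 211 ≡ 3 (mod 4), a square root of 78 is 78^((211+1)/4) = 78^53 mod 211.
Repeated squaring: 78^2≡176, 78^4≡170, 78^8≡204, 78^16≡49, 78^32≡80 (mod 211).
78^53 = 78^(32+16+4+1) ≡ 194 (mod 211).
Check: 194² = 37636 ≡ 78 (mod 211). The two roots are 17 and 194.

17, 194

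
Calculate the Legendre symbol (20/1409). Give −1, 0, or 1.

1

Pull out 2^2: since 1409 ≡ 1 (mod 8), (2/1409) = +1, so (2/1409)^2 = +1.
Reciprocity: 5 ≡ 1 and 1409 ≡ 1 (mod 4), so (5/1409) = +(1409/5).
Reduce top mod 5: now compute (4/5).
Pull out 2^2: since 5 ≡ 5 (mod 8), (2/5) = -1, so (2/5)^2 = +1.
Reached (1/5) = 1. Collecting the sign flips along the way, the symbol is +1.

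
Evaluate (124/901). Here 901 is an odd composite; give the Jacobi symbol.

Pull out 2^2: since 901 ≡ 5 (mod 8), (2/901) = -1, so (2/901)^2 = +1.
Reciprocity: 31 ≡ 3 and 901 ≡ 1 (mod 4), so (31/901) = +(901/31).
Reduce top mod 31: now compute (2/31).
Pull out 2: since 31 ≡ 7 (mod 8), (2/31) = +1.
Reached (1/31) = 1. Collecting the sign flips along the way, the symbol is +1.

1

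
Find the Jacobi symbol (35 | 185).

0

Reciprocity: 35 ≡ 3 and 185 ≡ 1 (mod 4), so (35/185) = +(185/35).
Reduce top mod 35: now compute (10/35).
Pull out 2: since 35 ≡ 3 (mod 8), (2/35) = -1.
Reciprocity: 5 ≡ 1 and 35 ≡ 3 (mod 4), so (5/35) = +(35/5).
Reduce top mod 5: now compute (0/5).
Top reduces to 0: gcd > 1, so the symbol is 0.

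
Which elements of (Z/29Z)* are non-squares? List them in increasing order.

Square k = 1,…,14 (k and 29−k give the same square):
1²=1, 2²=4, 3²=9, 4²=16, 5²=25, 6²≡7, 7²≡20, 8²≡6, 9²≡23, 10²≡13, 11²≡5, 12²≡28, 13²≡24, 14²≡22 (mod 29).
The residues are {1, 4, 5, 6, 7, 9, 13, 16, 20, 22, 23, 24, 25, 28}; the non-residues are the remaining 14 nonzero classes.

2, 3, 8, 10, 11, 12, 14, 15, 17, 18, 19, 21, 26, 27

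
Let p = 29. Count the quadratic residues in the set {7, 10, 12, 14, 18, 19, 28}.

2

(7/29) = +1 → QR.
(10/29) = -1 → non-residue.
(12/29) = -1 → non-residue.
(14/29) = -1 → non-residue.
(18/29) = -1 → non-residue.
(19/29) = -1 → non-residue.
(28/29) = +1 → QR.
Total quadratic residues among the 7: 2.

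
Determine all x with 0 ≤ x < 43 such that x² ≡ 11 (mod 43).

21, 22

Since 43 ≡ 3 (mod 4), a square root of 11 is 11^((43+1)/4) = 11^11 mod 43.
Repeated squaring: 11^2≡35, 11^4≡21, 11^8≡11 (mod 43).
11^11 = 11^(8+2+1) ≡ 21 (mod 43).
Check: 21² = 441 ≡ 11 (mod 43). The two roots are 21 and 22.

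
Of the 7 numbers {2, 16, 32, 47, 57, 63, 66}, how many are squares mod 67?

2

(2/67) = -1 → non-residue.
(16/67) = +1 → QR.
(32/67) = -1 → non-residue.
(47/67) = +1 → QR.
(57/67) = -1 → non-residue.
(63/67) = -1 → non-residue.
(66/67) = -1 → non-residue.
Total quadratic residues among the 7: 2.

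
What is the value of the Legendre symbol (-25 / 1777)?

1

First reduce: -25 ≡ 1752 (mod 1777).
Pull out 2^3: since 1777 ≡ 1 (mod 8), (2/1777) = +1, so (2/1777)^3 = +1.
Reciprocity: 219 ≡ 3 and 1777 ≡ 1 (mod 4), so (219/1777) = +(1777/219).
Reduce top mod 219: now compute (25/219).
Reciprocity: 25 ≡ 1 and 219 ≡ 3 (mod 4), so (25/219) = +(219/25).
Reduce top mod 25: now compute (19/25).
Reciprocity: 19 ≡ 3 and 25 ≡ 1 (mod 4), so (19/25) = +(25/19).
Reduce top mod 19: now compute (6/19).
Pull out 2: since 19 ≡ 3 (mod 8), (2/19) = -1.
Reciprocity: 3 ≡ 3 and 19 ≡ 3 (mod 4), so (3/19) = −(19/3).
Reduce top mod 3: now compute (1/3).
Reached (1/3) = 1. Collecting the sign flips along the way, the symbol is +1.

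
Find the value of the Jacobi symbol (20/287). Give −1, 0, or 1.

-1

Pull out 2^2: since 287 ≡ 7 (mod 8), (2/287) = +1, so (2/287)^2 = +1.
Reciprocity: 5 ≡ 1 and 287 ≡ 3 (mod 4), so (5/287) = +(287/5).
Reduce top mod 5: now compute (2/5).
Pull out 2: since 5 ≡ 5 (mod 8), (2/5) = -1.
Reached (1/5) = 1. Collecting the sign flips along the way, the symbol is -1.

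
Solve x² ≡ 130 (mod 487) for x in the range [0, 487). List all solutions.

Since 487 ≡ 3 (mod 4), a square root of 130 is 130^((487+1)/4) = 130^122 mod 487.
Repeated squaring: 130^2≡342, 130^4≡84, 130^8≡238, 130^16≡152, 130^32≡215, 130^64≡447 (mod 487).
130^122 = 130^(64+32+16+8+2) ≡ 167 (mod 487).
Check: 167² = 27889 ≡ 130 (mod 487). The two roots are 167 and 320.

167, 320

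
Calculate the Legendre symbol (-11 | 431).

-1

First reduce: -11 ≡ 420 (mod 431).
Pull out 2^2: since 431 ≡ 7 (mod 8), (2/431) = +1, so (2/431)^2 = +1.
Reciprocity: 105 ≡ 1 and 431 ≡ 3 (mod 4), so (105/431) = +(431/105).
Reduce top mod 105: now compute (11/105).
Reciprocity: 11 ≡ 3 and 105 ≡ 1 (mod 4), so (11/105) = +(105/11).
Reduce top mod 11: now compute (6/11).
Pull out 2: since 11 ≡ 3 (mod 8), (2/11) = -1.
Reciprocity: 3 ≡ 3 and 11 ≡ 3 (mod 4), so (3/11) = −(11/3).
Reduce top mod 3: now compute (2/3).
Pull out 2: since 3 ≡ 3 (mod 8), (2/3) = -1.
Reached (1/3) = 1. Collecting the sign flips along the way, the symbol is -1.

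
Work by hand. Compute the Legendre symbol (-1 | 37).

First reduce: -1 ≡ 36 (mod 37).
Pull out 2^2: since 37 ≡ 5 (mod 8), (2/37) = -1, so (2/37)^2 = +1.
Reciprocity: 9 ≡ 1 and 37 ≡ 1 (mod 4), so (9/37) = +(37/9).
Reduce top mod 9: now compute (1/9).
Reached (1/9) = 1. Collecting the sign flips along the way, the symbol is +1.

1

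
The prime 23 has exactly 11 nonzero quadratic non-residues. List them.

5 7 10 11 14 15 17 19 20 21 22

Square k = 1,…,11 (k and 23−k give the same square):
1²=1, 2²=4, 3²=9, 4²=16, 5²≡2, 6²≡13, 7²≡3, 8²≡18, 9²≡12, 10²≡8, 11²≡6 (mod 23).
The residues are {1, 2, 3, 4, 6, 8, 9, 12, 13, 16, 18}; the non-residues are the remaining 11 nonzero classes.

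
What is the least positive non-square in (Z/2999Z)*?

17

(2/2999) = +1, so 2 is a residue.
(3/2999) = +1, so 3 is a residue.
(4/2999) = +1, so 4 is a residue.
(5/2999) = +1, so 5 is a residue.
(6/2999) = +1, so 6 is a residue.
(7/2999) = +1, so 7 is a residue.
(8/2999) = +1, so 8 is a residue.
(9/2999) = +1, so 9 is a residue.
(10/2999) = +1, so 10 is a residue.
(11/2999) = +1, so 11 is a residue.
(12/2999) = +1, so 12 is a residue.
(13/2999) = +1, so 13 is a residue.
(14/2999) = +1, so 14 is a residue.
(15/2999) = +1, so 15 is a residue.
(16/2999) = +1, so 16 is a residue.
(17/2999) = −1, so 17 is the smallest positive non-residue mod 2999.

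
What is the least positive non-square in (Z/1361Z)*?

3

(2/1361) = +1, so 2 is a residue.
(3/1361) = −1, so 3 is the smallest positive non-residue mod 1361.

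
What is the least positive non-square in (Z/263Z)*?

5

(2/263) = +1, so 2 is a residue.
(3/263) = +1, so 3 is a residue.
(4/263) = +1, so 4 is a residue.
(5/263) = −1, so 5 is the smallest positive non-residue mod 263.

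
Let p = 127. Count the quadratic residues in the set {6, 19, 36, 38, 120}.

4

(6/127) = -1 → non-residue.
(19/127) = +1 → QR.
(36/127) = +1 → QR.
(38/127) = +1 → QR.
(120/127) = +1 → QR.
Total quadratic residues among the 5: 4.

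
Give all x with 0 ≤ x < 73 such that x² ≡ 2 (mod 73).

73 ≡ 1 (mod 4), so we find a root by search.
Trying successive values, 32² = 1024 ≡ 2 (mod 73). The other root is 73 − 32 = 41.

32, 41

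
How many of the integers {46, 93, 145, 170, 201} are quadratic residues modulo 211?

(46/211) = +1 → QR.
(93/211) = +1 → QR.
(145/211) = -1 → non-residue.
(170/211) = +1 → QR.
(201/211) = +1 → QR.
Total quadratic residues among the 5: 4.

4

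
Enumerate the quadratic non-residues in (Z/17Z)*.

3, 5, 6, 7, 10, 11, 12, 14

Square k = 1,…,8 (k and 17−k give the same square):
1²=1, 2²=4, 3²=9, 4²=16, 5²≡8, 6²≡2, 7²≡15, 8²≡13 (mod 17).
The residues are {1, 2, 4, 8, 9, 13, 15, 16}; the non-residues are the remaining 8 nonzero classes.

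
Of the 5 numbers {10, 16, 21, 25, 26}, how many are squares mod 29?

2

(10/29) = -1 → non-residue.
(16/29) = +1 → QR.
(21/29) = -1 → non-residue.
(25/29) = +1 → QR.
(26/29) = -1 → non-residue.
Total quadratic residues among the 5: 2.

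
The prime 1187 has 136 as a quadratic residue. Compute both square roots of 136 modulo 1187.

Since 1187 ≡ 3 (mod 4), a square root of 136 is 136^((1187+1)/4) = 136^297 mod 1187.
Repeated squaring: 136^2≡691, 136^4≡307, 136^8≡476, 136^16≡1046, 136^32≡889, 136^64≡966, 136^128≡174, 136^256≡601 (mod 1187).
136^297 = 136^(256+32+8+1) ≡ 844 (mod 1187).
Check: 844² = 712336 ≡ 136 (mod 1187). The two roots are 343 and 844.

343, 844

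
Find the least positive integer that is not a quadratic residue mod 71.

(2/71) = +1, so 2 is a residue.
(3/71) = +1, so 3 is a residue.
(4/71) = +1, so 4 is a residue.
(5/71) = +1, so 5 is a residue.
(6/71) = +1, so 6 is a residue.
(7/71) = −1, so 7 is the smallest positive non-residue mod 71.

7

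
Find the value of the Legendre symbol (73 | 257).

Reciprocity: 73 ≡ 1 and 257 ≡ 1 (mod 4), so (73/257) = +(257/73).
Reduce top mod 73: now compute (38/73).
Pull out 2: since 73 ≡ 1 (mod 8), (2/73) = +1.
Reciprocity: 19 ≡ 3 and 73 ≡ 1 (mod 4), so (19/73) = +(73/19).
Reduce top mod 19: now compute (16/19).
Pull out 2^4: since 19 ≡ 3 (mod 8), (2/19) = -1, so (2/19)^4 = +1.
Reached (1/19) = 1. Collecting the sign flips along the way, the symbol is +1.

1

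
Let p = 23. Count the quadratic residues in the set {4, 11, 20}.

1

(4/23) = +1 → QR.
(11/23) = -1 → non-residue.
(20/23) = -1 → non-residue.
Total quadratic residues among the 3: 1.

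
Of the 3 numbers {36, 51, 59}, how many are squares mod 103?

(36/103) = +1 → QR.
(51/103) = -1 → non-residue.
(59/103) = +1 → QR.
Total quadratic residues among the 3: 2.

2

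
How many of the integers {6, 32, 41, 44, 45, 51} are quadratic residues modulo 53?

2

(6/53) = +1 → QR.
(32/53) = -1 → non-residue.
(41/53) = -1 → non-residue.
(44/53) = +1 → QR.
(45/53) = -1 → non-residue.
(51/53) = -1 → non-residue.
Total quadratic residues among the 6: 2.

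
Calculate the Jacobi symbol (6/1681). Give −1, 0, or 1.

Pull out 2: since 1681 ≡ 1 (mod 8), (2/1681) = +1.
Reciprocity: 3 ≡ 3 and 1681 ≡ 1 (mod 4), so (3/1681) = +(1681/3).
Reduce top mod 3: now compute (1/3).
Reached (1/3) = 1. Collecting the sign flips along the way, the symbol is +1.

1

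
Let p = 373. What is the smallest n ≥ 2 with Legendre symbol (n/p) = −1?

2

(2/373) = −1, so 2 is the smallest positive non-residue mod 373.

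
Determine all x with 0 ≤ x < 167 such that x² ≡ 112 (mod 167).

Since 167 ≡ 3 (mod 4), a square root of 112 is 112^((167+1)/4) = 112^42 mod 167.
Repeated squaring: 112^2≡19, 112^4≡27, 112^8≡61, 112^16≡47, 112^32≡38 (mod 167).
112^42 = 112^(32+8+2) ≡ 121 (mod 167).
Check: 121² = 14641 ≡ 112 (mod 167). The two roots are 46 and 121.

46, 121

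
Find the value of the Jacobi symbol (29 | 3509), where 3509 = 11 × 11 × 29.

0

Reciprocity: 29 ≡ 1 and 3509 ≡ 1 (mod 4), so (29/3509) = +(3509/29).
Reduce top mod 29: now compute (0/29).
Top reduces to 0: gcd > 1, so the symbol is 0.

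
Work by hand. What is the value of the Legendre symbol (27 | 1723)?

Reciprocity: 27 ≡ 3 and 1723 ≡ 3 (mod 4), so (27/1723) = −(1723/27).
Reduce top mod 27: now compute (22/27).
Pull out 2: since 27 ≡ 3 (mod 8), (2/27) = -1.
Reciprocity: 11 ≡ 3 and 27 ≡ 3 (mod 4), so (11/27) = −(27/11).
Reduce top mod 11: now compute (5/11).
Reciprocity: 5 ≡ 1 and 11 ≡ 3 (mod 4), so (5/11) = +(11/5).
Reduce top mod 5: now compute (1/5).
Reached (1/5) = 1. Collecting the sign flips along the way, the symbol is -1.

-1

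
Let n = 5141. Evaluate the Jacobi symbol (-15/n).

First reduce: -15 ≡ 5126 (mod 5141).
Pull out 2: since 5141 ≡ 5 (mod 8), (2/5141) = -1.
Reciprocity: 2563 ≡ 3 and 5141 ≡ 1 (mod 4), so (2563/5141) = +(5141/2563).
Reduce top mod 2563: now compute (15/2563).
Reciprocity: 15 ≡ 3 and 2563 ≡ 3 (mod 4), so (15/2563) = −(2563/15).
Reduce top mod 15: now compute (13/15).
Reciprocity: 13 ≡ 1 and 15 ≡ 3 (mod 4), so (13/15) = +(15/13).
Reduce top mod 13: now compute (2/13).
Pull out 2: since 13 ≡ 5 (mod 8), (2/13) = -1.
Reached (1/13) = 1. Collecting the sign flips along the way, the symbol is -1.

-1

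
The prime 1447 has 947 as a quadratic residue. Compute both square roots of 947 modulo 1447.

Since 1447 ≡ 3 (mod 4), a square root of 947 is 947^((1447+1)/4) = 947^362 mod 1447.
Repeated squaring: 947^2≡1116, 947^4≡1036, 947^8≡1069, 947^16≡1078, 947^32≡143, 947^64≡191, 947^128≡306, 947^256≡1028 (mod 1447).
947^362 = 947^(256+64+32+8+2) ≡ 322 (mod 1447).
Check: 322² = 103684 ≡ 947 (mod 1447). The two roots are 322 and 1125.

322, 1125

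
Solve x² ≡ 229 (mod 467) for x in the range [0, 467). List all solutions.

Since 467 ≡ 3 (mod 4), a square root of 229 is 229^((467+1)/4) = 229^117 mod 467.
Repeated squaring: 229^2≡137, 229^4≡89, 229^8≡449, 229^16≡324, 229^32≡368, 229^64≡461 (mod 467).
229^117 = 229^(64+32+16+4+1) ≡ 189 (mod 467).
Check: 189² = 35721 ≡ 229 (mod 467). The two roots are 189 and 278.

189, 278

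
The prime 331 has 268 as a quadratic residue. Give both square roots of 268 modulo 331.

54, 277

Since 331 ≡ 3 (mod 4), a square root of 268 is 268^((331+1)/4) = 268^83 mod 331.
Repeated squaring: 268^2≡328, 268^4≡9, 268^8≡81, 268^16≡272, 268^32≡171, 268^64≡113 (mod 331).
268^83 = 268^(64+16+2+1) ≡ 54 (mod 331).
Check: 54² = 2916 ≡ 268 (mod 331). The two roots are 54 and 277.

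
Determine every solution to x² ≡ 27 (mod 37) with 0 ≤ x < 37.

8, 29

37 ≡ 1 (mod 4), so we find a root by search.
Trying successive values, 8² = 64 ≡ 27 (mod 37). The other root is 37 − 8 = 29.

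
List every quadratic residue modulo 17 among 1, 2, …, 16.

1, 2, 4, 8, 9, 13, 15, 16

Square k = 1,…,8 (k and 17−k give the same square):
1²=1, 2²=4, 3²=9, 4²=16, 5²≡8, 6²≡2, 7²≡15, 8²≡13 (mod 17).
So the quadratic residues mod 17 are {1, 2, 4, 8, 9, 13, 15, 16}.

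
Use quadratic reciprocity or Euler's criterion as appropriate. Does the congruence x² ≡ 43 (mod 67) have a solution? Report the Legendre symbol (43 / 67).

Euler's criterion: (43/67) ≡ 43^33 (mod 67).
43^2 ≡ 40 (mod 67)
43^4 ≡ 59 (mod 67)
43^8 ≡ 64 (mod 67)
43^16 ≡ 9 (mod 67)
43^32 ≡ 14 (mod 67)
43^33 = 43^(32+1) ≡ 66 (mod 67).
Result is 66 ≡ −1, so (43/67) = −1.

-1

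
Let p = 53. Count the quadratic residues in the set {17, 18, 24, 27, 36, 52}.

4

(17/53) = +1 → QR.
(18/53) = -1 → non-residue.
(24/53) = +1 → QR.
(27/53) = -1 → non-residue.
(36/53) = +1 → QR.
(52/53) = +1 → QR.
Total quadratic residues among the 6: 4.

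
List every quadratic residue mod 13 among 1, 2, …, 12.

Square k = 1,…,6 (k and 13−k give the same square):
1²=1, 2²=4, 3²=9, 4²≡3, 5²≡12, 6²≡10 (mod 13).
So the quadratic residues mod 13 are {1, 3, 4, 9, 10, 12}.

1 3 4 9 10 12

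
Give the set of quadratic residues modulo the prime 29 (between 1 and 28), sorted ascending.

1 4 5 6 7 9 13 16 20 22 23 24 25 28

Square k = 1,…,14 (k and 29−k give the same square):
1²=1, 2²=4, 3²=9, 4²=16, 5²=25, 6²≡7, 7²≡20, 8²≡6, 9²≡23, 10²≡13, 11²≡5, 12²≡28, 13²≡24, 14²≡22 (mod 29).
So the quadratic residues mod 29 are {1, 4, 5, 6, 7, 9, 13, 16, 20, 22, 23, 24, 25, 28}.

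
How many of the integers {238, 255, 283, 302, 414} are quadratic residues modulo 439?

(238/439) = -1 → non-residue.
(255/439) = +1 → QR.
(283/439) = +1 → QR.
(302/439) = -1 → non-residue.
(414/439) = -1 → non-residue.
Total quadratic residues among the 5: 2.

2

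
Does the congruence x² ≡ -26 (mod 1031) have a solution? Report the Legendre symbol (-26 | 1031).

Euler's criterion: (-26/1031) ≡ 1005^515 (mod 1031).
1005^2 ≡ 676 (mod 1031)
1005^4 ≡ 243 (mod 1031)
1005^8 ≡ 282 (mod 1031)
1005^16 ≡ 137 (mod 1031)
1005^32 ≡ 211 (mod 1031)
1005^64 ≡ 188 (mod 1031)
1005^128 ≡ 290 (mod 1031)
1005^256 ≡ 589 (mod 1031)
1005^512 ≡ 505 (mod 1031)
1005^515 = 1005^(512+2+1) ≡ 1030 (mod 1031).
Result is 1030 ≡ −1, so (-26/1031) = −1.

-1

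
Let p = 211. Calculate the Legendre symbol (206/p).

-1

Pull out 2: since 211 ≡ 3 (mod 8), (2/211) = -1.
Reciprocity: 103 ≡ 3 and 211 ≡ 3 (mod 4), so (103/211) = −(211/103).
Reduce top mod 103: now compute (5/103).
Reciprocity: 5 ≡ 1 and 103 ≡ 3 (mod 4), so (5/103) = +(103/5).
Reduce top mod 5: now compute (3/5).
Reciprocity: 3 ≡ 3 and 5 ≡ 1 (mod 4), so (3/5) = +(5/3).
Reduce top mod 3: now compute (2/3).
Pull out 2: since 3 ≡ 3 (mod 8), (2/3) = -1.
Reached (1/3) = 1. Collecting the sign flips along the way, the symbol is -1.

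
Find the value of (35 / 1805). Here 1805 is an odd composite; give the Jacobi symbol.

0

Reciprocity: 35 ≡ 3 and 1805 ≡ 1 (mod 4), so (35/1805) = +(1805/35).
Reduce top mod 35: now compute (20/35).
Pull out 2^2: since 35 ≡ 3 (mod 8), (2/35) = -1, so (2/35)^2 = +1.
Reciprocity: 5 ≡ 1 and 35 ≡ 3 (mod 4), so (5/35) = +(35/5).
Reduce top mod 5: now compute (0/5).
Top reduces to 0: gcd > 1, so the symbol is 0.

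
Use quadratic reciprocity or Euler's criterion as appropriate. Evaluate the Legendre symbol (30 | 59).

-1

Pull out 2: since 59 ≡ 3 (mod 8), (2/59) = -1.
Reciprocity: 15 ≡ 3 and 59 ≡ 3 (mod 4), so (15/59) = −(59/15).
Reduce top mod 15: now compute (14/15).
Pull out 2: since 15 ≡ 7 (mod 8), (2/15) = +1.
Reciprocity: 7 ≡ 3 and 15 ≡ 3 (mod 4), so (7/15) = −(15/7).
Reduce top mod 7: now compute (1/7).
Reached (1/7) = 1. Collecting the sign flips along the way, the symbol is -1.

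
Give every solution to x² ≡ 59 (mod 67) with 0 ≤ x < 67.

Since 67 ≡ 3 (mod 4), a square root of 59 is 59^((67+1)/4) = 59^17 mod 67.
Repeated squaring: 59^2≡64, 59^4≡9, 59^8≡14, 59^16≡62 (mod 67).
59^17 = 59^(16+1) ≡ 40 (mod 67).
Check: 40² = 1600 ≡ 59 (mod 67). The two roots are 27 and 40.

27, 40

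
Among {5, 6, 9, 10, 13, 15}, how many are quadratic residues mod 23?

(5/23) = -1 → non-residue.
(6/23) = +1 → QR.
(9/23) = +1 → QR.
(10/23) = -1 → non-residue.
(13/23) = +1 → QR.
(15/23) = -1 → non-residue.
Total quadratic residues among the 6: 3.

3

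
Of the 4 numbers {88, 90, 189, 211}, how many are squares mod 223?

(88/223) = -1 → non-residue.
(90/223) = -1 → non-residue.
(189/223) = -1 → non-residue.
(211/223) = +1 → QR.
Total quadratic residues among the 4: 1.

1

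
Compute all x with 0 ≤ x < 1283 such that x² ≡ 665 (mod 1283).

337, 946

Since 1283 ≡ 3 (mod 4), a square root of 665 is 665^((1283+1)/4) = 665^321 mod 1283.
Repeated squaring: 665^2≡873, 665^4≡27, 665^8≡729, 665^16≡279, 665^32≡861, 665^64≡1030, 665^128≡1142, 665^256≡636 (mod 1283).
665^321 = 665^(256+64+1) ≡ 946 (mod 1283).
Check: 946² = 894916 ≡ 665 (mod 1283). The two roots are 337 and 946.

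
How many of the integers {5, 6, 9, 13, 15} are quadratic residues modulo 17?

(5/17) = -1 → non-residue.
(6/17) = -1 → non-residue.
(9/17) = +1 → QR.
(13/17) = +1 → QR.
(15/17) = +1 → QR.
Total quadratic residues among the 5: 3.

3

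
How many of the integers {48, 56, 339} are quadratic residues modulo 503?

3

(48/503) = +1 → QR.
(56/503) = +1 → QR.
(339/503) = +1 → QR.
Total quadratic residues among the 3: 3.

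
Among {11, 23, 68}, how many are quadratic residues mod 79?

2

(11/79) = +1 → QR.
(23/79) = +1 → QR.
(68/79) = -1 → non-residue.
Total quadratic residues among the 3: 2.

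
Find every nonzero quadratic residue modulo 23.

1, 2, 3, 4, 6, 8, 9, 12, 13, 16, 18

Square k = 1,…,11 (k and 23−k give the same square):
1²=1, 2²=4, 3²=9, 4²=16, 5²≡2, 6²≡13, 7²≡3, 8²≡18, 9²≡12, 10²≡8, 11²≡6 (mod 23).
So the quadratic residues mod 23 are {1, 2, 3, 4, 6, 8, 9, 12, 13, 16, 18}.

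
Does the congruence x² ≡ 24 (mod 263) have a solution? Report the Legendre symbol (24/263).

Pull out 2^3: since 263 ≡ 7 (mod 8), (2/263) = +1, so (2/263)^3 = +1.
Reciprocity: 3 ≡ 3 and 263 ≡ 3 (mod 4), so (3/263) = −(263/3).
Reduce top mod 3: now compute (2/3).
Pull out 2: since 3 ≡ 3 (mod 8), (2/3) = -1.
Reached (1/3) = 1. Collecting the sign flips along the way, the symbol is +1.

1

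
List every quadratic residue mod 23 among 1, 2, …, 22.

Square k = 1,…,11 (k and 23−k give the same square):
1²=1, 2²=4, 3²=9, 4²=16, 5²≡2, 6²≡13, 7²≡3, 8²≡18, 9²≡12, 10²≡8, 11²≡6 (mod 23).
So the quadratic residues mod 23 are {1, 2, 3, 4, 6, 8, 9, 12, 13, 16, 18}.

1, 2, 3, 4, 6, 8, 9, 12, 13, 16, 18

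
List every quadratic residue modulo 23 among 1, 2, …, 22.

Square k = 1,…,11 (k and 23−k give the same square):
1²=1, 2²=4, 3²=9, 4²=16, 5²≡2, 6²≡13, 7²≡3, 8²≡18, 9²≡12, 10²≡8, 11²≡6 (mod 23).
So the quadratic residues mod 23 are {1, 2, 3, 4, 6, 8, 9, 12, 13, 16, 18}.

1,2,3,4,6,8,9,12,13,16,18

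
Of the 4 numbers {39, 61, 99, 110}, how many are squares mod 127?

2

(39/127) = -1 → non-residue.
(61/127) = +1 → QR.
(99/127) = +1 → QR.
(110/127) = -1 → non-residue.
Total quadratic residues among the 4: 2.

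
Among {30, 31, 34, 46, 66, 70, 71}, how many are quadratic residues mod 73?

(30/73) = -1 → non-residue.
(31/73) = -1 → non-residue.
(34/73) = -1 → non-residue.
(46/73) = +1 → QR.
(66/73) = -1 → non-residue.
(70/73) = +1 → QR.
(71/73) = +1 → QR.
Total quadratic residues among the 7: 3.

3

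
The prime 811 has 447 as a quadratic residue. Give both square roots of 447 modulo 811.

Since 811 ≡ 3 (mod 4), a square root of 447 is 447^((811+1)/4) = 447^203 mod 811.
Repeated squaring: 447^2≡303, 447^4≡166, 447^8≡793, 447^16≡324, 447^32≡357, 447^64≡122, 447^128≡286 (mod 811).
447^203 = 447^(128+64+8+2+1) ≡ 254 (mod 811).
Check: 254² = 64516 ≡ 447 (mod 811). The two roots are 254 and 557.

254, 557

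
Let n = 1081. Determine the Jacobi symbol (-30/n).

First reduce: -30 ≡ 1051 (mod 1081).
Reciprocity: 1051 ≡ 3 and 1081 ≡ 1 (mod 4), so (1051/1081) = +(1081/1051).
Reduce top mod 1051: now compute (30/1051).
Pull out 2: since 1051 ≡ 3 (mod 8), (2/1051) = -1.
Reciprocity: 15 ≡ 3 and 1051 ≡ 3 (mod 4), so (15/1051) = −(1051/15).
Reduce top mod 15: now compute (1/15).
Reached (1/15) = 1. Collecting the sign flips along the way, the symbol is +1.

1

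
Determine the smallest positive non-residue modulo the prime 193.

(2/193) = +1, so 2 is a residue.
(3/193) = +1, so 3 is a residue.
(4/193) = +1, so 4 is a residue.
(5/193) = −1, so 5 is the smallest positive non-residue mod 193.

5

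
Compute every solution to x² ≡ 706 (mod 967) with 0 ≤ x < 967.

Since 967 ≡ 3 (mod 4), a square root of 706 is 706^((967+1)/4) = 706^242 mod 967.
Repeated squaring: 706^2≡431, 706^4≡97, 706^8≡706, 706^16≡431, 706^32≡97, 706^64≡706, 706^128≡431 (mod 967).
706^242 = 706^(128+64+32+16+2) ≡ 97 (mod 967).
Check: 97² = 9409 ≡ 706 (mod 967). The two roots are 97 and 870.

97, 870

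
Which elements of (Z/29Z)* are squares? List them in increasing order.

Square k = 1,…,14 (k and 29−k give the same square):
1²=1, 2²=4, 3²=9, 4²=16, 5²=25, 6²≡7, 7²≡20, 8²≡6, 9²≡23, 10²≡13, 11²≡5, 12²≡28, 13²≡24, 14²≡22 (mod 29).
So the quadratic residues mod 29 are {1, 4, 5, 6, 7, 9, 13, 16, 20, 22, 23, 24, 25, 28}.

1,4,5,6,7,9,13,16,20,22,23,24,25,28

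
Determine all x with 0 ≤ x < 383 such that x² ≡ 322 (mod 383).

Since 383 ≡ 3 (mod 4), a square root of 322 is 322^((383+1)/4) = 322^96 mod 383.
Repeated squaring: 322^2≡274, 322^4≡8, 322^8≡64, 322^16≡266, 322^32≡284, 322^64≡226 (mod 383).
322^96 = 322^(64+32) ≡ 223 (mod 383).
Check: 223² = 49729 ≡ 322 (mod 383). The two roots are 160 and 223.

160, 223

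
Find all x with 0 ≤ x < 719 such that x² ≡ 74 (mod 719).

323, 396

Since 719 ≡ 3 (mod 4), a square root of 74 is 74^((719+1)/4) = 74^180 mod 719.
Repeated squaring: 74^2≡443, 74^4≡681, 74^8≡6, 74^16≡36, 74^32≡577, 74^64≡32, 74^128≡305 (mod 719).
74^180 = 74^(128+32+16+4) ≡ 323 (mod 719).
Check: 323² = 104329 ≡ 74 (mod 719). The two roots are 323 and 396.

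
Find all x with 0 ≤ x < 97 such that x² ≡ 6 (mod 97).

43, 54

97 ≡ 1 (mod 4), so we find a root by search.
Trying successive values, 43² = 1849 ≡ 6 (mod 97). The other root is 97 − 43 = 54.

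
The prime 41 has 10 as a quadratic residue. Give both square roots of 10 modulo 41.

16, 25

41 ≡ 1 (mod 4), so we find a root by search.
Trying successive values, 16² = 256 ≡ 10 (mod 41). The other root is 41 − 16 = 25.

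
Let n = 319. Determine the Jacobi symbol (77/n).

Reciprocity: 77 ≡ 1 and 319 ≡ 3 (mod 4), so (77/319) = +(319/77).
Reduce top mod 77: now compute (11/77).
Reciprocity: 11 ≡ 3 and 77 ≡ 1 (mod 4), so (11/77) = +(77/11).
Reduce top mod 11: now compute (0/11).
Top reduces to 0: gcd > 1, so the symbol is 0.

0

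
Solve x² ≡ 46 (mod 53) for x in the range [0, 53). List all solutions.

53 ≡ 1 (mod 4), so we find a root by search.
Trying successive values, 24² = 576 ≡ 46 (mod 53). The other root is 53 − 24 = 29.

24, 29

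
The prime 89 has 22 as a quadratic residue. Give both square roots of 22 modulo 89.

89 ≡ 1 (mod 4), so we find a root by search.
Trying successive values, 17² = 289 ≡ 22 (mod 89). The other root is 89 − 17 = 72.

17, 72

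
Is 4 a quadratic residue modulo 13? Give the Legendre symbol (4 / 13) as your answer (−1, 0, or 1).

Euler's criterion: (4/13) ≡ 4^6 (mod 13).
4^2 ≡ 3 (mod 13)
4^4 ≡ 9 (mod 13)
4^6 = 4^(4+2) ≡ 1 (mod 13).
Result is 1, so (4/13) = 1.

1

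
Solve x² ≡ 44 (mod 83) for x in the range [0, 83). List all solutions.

Since 83 ≡ 3 (mod 4), a square root of 44 is 44^((83+1)/4) = 44^21 mod 83.
Repeated squaring: 44^2≡27, 44^4≡65, 44^8≡75, 44^16≡64 (mod 83).
44^21 = 44^(16+4+1) ≡ 25 (mod 83).
Check: 25² = 625 ≡ 44 (mod 83). The two roots are 25 and 58.

25, 58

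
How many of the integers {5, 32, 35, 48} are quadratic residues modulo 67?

(5/67) = -1 → non-residue.
(32/67) = -1 → non-residue.
(35/67) = +1 → QR.
(48/67) = -1 → non-residue.
Total quadratic residues among the 4: 1.

1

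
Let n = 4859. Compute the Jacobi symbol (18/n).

Pull out 2: since 4859 ≡ 3 (mod 8), (2/4859) = -1.
Reciprocity: 9 ≡ 1 and 4859 ≡ 3 (mod 4), so (9/4859) = +(4859/9).
Reduce top mod 9: now compute (8/9).
Pull out 2^3: since 9 ≡ 1 (mod 8), (2/9) = +1, so (2/9)^3 = +1.
Reached (1/9) = 1. Collecting the sign flips along the way, the symbol is -1.

-1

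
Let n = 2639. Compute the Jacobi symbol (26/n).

0

Pull out 2: since 2639 ≡ 7 (mod 8), (2/2639) = +1.
Reciprocity: 13 ≡ 1 and 2639 ≡ 3 (mod 4), so (13/2639) = +(2639/13).
Reduce top mod 13: now compute (0/13).
Top reduces to 0: gcd > 1, so the symbol is 0.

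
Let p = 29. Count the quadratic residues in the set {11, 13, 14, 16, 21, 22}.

3

(11/29) = -1 → non-residue.
(13/29) = +1 → QR.
(14/29) = -1 → non-residue.
(16/29) = +1 → QR.
(21/29) = -1 → non-residue.
(22/29) = +1 → QR.
Total quadratic residues among the 6: 3.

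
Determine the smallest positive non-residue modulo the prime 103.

3

(2/103) = +1, so 2 is a residue.
(3/103) = −1, so 3 is the smallest positive non-residue mod 103.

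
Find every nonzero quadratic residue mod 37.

Square k = 1,…,18 (k and 37−k give the same square):
1²=1, 2²=4, 3²=9, 4²=16, 5²=25, 6²=36, 7²≡12, 8²≡27, 9²≡7, 10²≡26, 11²≡10, 12²≡33, 13²≡21, 14²≡11, 15²≡3, 16²≡34, 17²≡30, 18²≡28 (mod 37).
So the quadratic residues mod 37 are {1, 3, 4, 7, 9, 10, 11, 12, 16, 21, 25, 26, 27, 28, 30, 33, 34, 36}.

1,3,4,7,9,10,11,12,16,21,25,26,27,28,30,33,34,36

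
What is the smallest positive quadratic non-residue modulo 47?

(2/47) = +1, so 2 is a residue.
(3/47) = +1, so 3 is a residue.
(4/47) = +1, so 4 is a residue.
(5/47) = −1, so 5 is the smallest positive non-residue mod 47.

5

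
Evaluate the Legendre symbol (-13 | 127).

-1

First reduce: -13 ≡ 114 (mod 127).
Pull out 2: since 127 ≡ 7 (mod 8), (2/127) = +1.
Reciprocity: 57 ≡ 1 and 127 ≡ 3 (mod 4), so (57/127) = +(127/57).
Reduce top mod 57: now compute (13/57).
Reciprocity: 13 ≡ 1 and 57 ≡ 1 (mod 4), so (13/57) = +(57/13).
Reduce top mod 13: now compute (5/13).
Reciprocity: 5 ≡ 1 and 13 ≡ 1 (mod 4), so (5/13) = +(13/5).
Reduce top mod 5: now compute (3/5).
Reciprocity: 3 ≡ 3 and 5 ≡ 1 (mod 4), so (3/5) = +(5/3).
Reduce top mod 3: now compute (2/3).
Pull out 2: since 3 ≡ 3 (mod 8), (2/3) = -1.
Reached (1/3) = 1. Collecting the sign flips along the way, the symbol is -1.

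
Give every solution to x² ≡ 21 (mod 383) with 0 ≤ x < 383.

44, 339

Since 383 ≡ 3 (mod 4), a square root of 21 is 21^((383+1)/4) = 21^96 mod 383.
Repeated squaring: 21^2≡58, 21^4≡300, 21^8≡378, 21^16≡25, 21^32≡242, 21^64≡348 (mod 383).
21^96 = 21^(64+32) ≡ 339 (mod 383).
Check: 339² = 114921 ≡ 21 (mod 383). The two roots are 44 and 339.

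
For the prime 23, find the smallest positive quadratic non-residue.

5

(2/23) = +1, so 2 is a residue.
(3/23) = +1, so 3 is a residue.
(4/23) = +1, so 4 is a residue.
(5/23) = −1, so 5 is the smallest positive non-residue mod 23.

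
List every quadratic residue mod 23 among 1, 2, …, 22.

Square k = 1,…,11 (k and 23−k give the same square):
1²=1, 2²=4, 3²=9, 4²=16, 5²≡2, 6²≡13, 7²≡3, 8²≡18, 9²≡12, 10²≡8, 11²≡6 (mod 23).
So the quadratic residues mod 23 are {1, 2, 3, 4, 6, 8, 9, 12, 13, 16, 18}.

1, 2, 3, 4, 6, 8, 9, 12, 13, 16, 18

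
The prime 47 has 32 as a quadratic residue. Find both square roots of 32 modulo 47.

19, 28

Since 47 ≡ 3 (mod 4), a square root of 32 is 32^((47+1)/4) = 32^12 mod 47.
Repeated squaring: 32^2≡37, 32^4≡6, 32^8≡36 (mod 47).
32^12 = 32^(8+4) ≡ 28 (mod 47).
Check: 28² = 784 ≡ 32 (mod 47). The two roots are 19 and 28.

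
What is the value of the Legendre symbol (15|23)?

Reciprocity: 15 ≡ 3 and 23 ≡ 3 (mod 4), so (15/23) = −(23/15).
Reduce top mod 15: now compute (8/15).
Pull out 2^3: since 15 ≡ 7 (mod 8), (2/15) = +1, so (2/15)^3 = +1.
Reached (1/15) = 1. Collecting the sign flips along the way, the symbol is -1.

-1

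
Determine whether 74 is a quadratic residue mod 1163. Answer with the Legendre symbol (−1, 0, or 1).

-1

Pull out 2: since 1163 ≡ 3 (mod 8), (2/1163) = -1.
Reciprocity: 37 ≡ 1 and 1163 ≡ 3 (mod 4), so (37/1163) = +(1163/37).
Reduce top mod 37: now compute (16/37).
Pull out 2^4: since 37 ≡ 5 (mod 8), (2/37) = -1, so (2/37)^4 = +1.
Reached (1/37) = 1. Collecting the sign flips along the way, the symbol is -1.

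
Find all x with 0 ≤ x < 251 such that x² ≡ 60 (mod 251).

78, 173

Since 251 ≡ 3 (mod 4), a square root of 60 is 60^((251+1)/4) = 60^63 mod 251.
Repeated squaring: 60^2≡86, 60^4≡117, 60^8≡135, 60^16≡153, 60^32≡66 (mod 251).
60^63 = 60^(32+16+8+4+2+1) ≡ 173 (mod 251).
Check: 173² = 29929 ≡ 60 (mod 251). The two roots are 78 and 173.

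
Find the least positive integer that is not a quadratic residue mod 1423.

3

(2/1423) = +1, so 2 is a residue.
(3/1423) = −1, so 3 is the smallest positive non-residue mod 1423.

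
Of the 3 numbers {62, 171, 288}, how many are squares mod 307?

(62/307) = +1 → QR.
(171/307) = +1 → QR.
(288/307) = -1 → non-residue.
Total quadratic residues among the 3: 2.

2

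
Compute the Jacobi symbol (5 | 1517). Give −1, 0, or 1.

-1

Reciprocity: 5 ≡ 1 and 1517 ≡ 1 (mod 4), so (5/1517) = +(1517/5).
Reduce top mod 5: now compute (2/5).
Pull out 2: since 5 ≡ 5 (mod 8), (2/5) = -1.
Reached (1/5) = 1. Collecting the sign flips along the way, the symbol is -1.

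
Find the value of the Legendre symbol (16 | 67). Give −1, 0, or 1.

Euler's criterion: (16/67) ≡ 16^33 (mod 67).
16^2 ≡ 55 (mod 67)
16^4 ≡ 10 (mod 67)
16^8 ≡ 33 (mod 67)
16^16 ≡ 17 (mod 67)
16^32 ≡ 21 (mod 67)
16^33 = 16^(32+1) ≡ 1 (mod 67).
Result is 1, so (16/67) = 1.

1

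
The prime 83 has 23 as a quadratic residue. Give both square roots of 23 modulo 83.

Since 83 ≡ 3 (mod 4), a square root of 23 is 23^((83+1)/4) = 23^21 mod 83.
Repeated squaring: 23^2≡31, 23^4≡48, 23^8≡63, 23^16≡68 (mod 83).
23^21 = 23^(16+4+1) ≡ 40 (mod 83).
Check: 40² = 1600 ≡ 23 (mod 83). The two roots are 40 and 43.

40, 43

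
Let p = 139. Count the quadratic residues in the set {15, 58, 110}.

0

(15/139) = -1 → non-residue.
(58/139) = -1 → non-residue.
(110/139) = -1 → non-residue.
Total quadratic residues among the 3: 0.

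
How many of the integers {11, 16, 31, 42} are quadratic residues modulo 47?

2

(11/47) = -1 → non-residue.
(16/47) = +1 → QR.
(31/47) = -1 → non-residue.
(42/47) = +1 → QR.
Total quadratic residues among the 4: 2.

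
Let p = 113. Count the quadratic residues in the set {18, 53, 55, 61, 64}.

(18/113) = +1 → QR.
(53/113) = +1 → QR.
(55/113) = -1 → non-residue.
(61/113) = +1 → QR.
(64/113) = +1 → QR.
Total quadratic residues among the 5: 4.

4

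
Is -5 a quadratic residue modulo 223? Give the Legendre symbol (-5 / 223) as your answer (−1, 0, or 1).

First reduce: -5 ≡ 218 (mod 223).
Pull out 2: since 223 ≡ 7 (mod 8), (2/223) = +1.
Reciprocity: 109 ≡ 1 and 223 ≡ 3 (mod 4), so (109/223) = +(223/109).
Reduce top mod 109: now compute (5/109).
Reciprocity: 5 ≡ 1 and 109 ≡ 1 (mod 4), so (5/109) = +(109/5).
Reduce top mod 5: now compute (4/5).
Pull out 2^2: since 5 ≡ 5 (mod 8), (2/5) = -1, so (2/5)^2 = +1.
Reached (1/5) = 1. Collecting the sign flips along the way, the symbol is +1.

1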